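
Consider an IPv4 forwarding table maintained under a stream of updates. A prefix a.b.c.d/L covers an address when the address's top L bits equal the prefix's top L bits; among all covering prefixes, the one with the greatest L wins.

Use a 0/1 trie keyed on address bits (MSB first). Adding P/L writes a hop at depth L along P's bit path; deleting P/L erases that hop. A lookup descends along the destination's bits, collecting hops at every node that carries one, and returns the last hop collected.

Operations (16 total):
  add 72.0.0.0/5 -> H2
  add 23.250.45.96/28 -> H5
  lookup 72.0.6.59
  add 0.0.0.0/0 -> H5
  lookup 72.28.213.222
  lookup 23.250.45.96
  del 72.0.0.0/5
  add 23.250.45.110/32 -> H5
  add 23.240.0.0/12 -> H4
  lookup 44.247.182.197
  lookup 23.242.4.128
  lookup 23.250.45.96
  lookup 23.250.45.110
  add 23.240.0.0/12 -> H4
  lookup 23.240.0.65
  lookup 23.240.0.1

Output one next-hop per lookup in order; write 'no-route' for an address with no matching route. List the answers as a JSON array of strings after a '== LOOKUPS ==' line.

Apply in order:
  add 72.0.0.0/5 -> H2 at depth 5
  add 23.250.45.96/28 -> H5 at depth 28
  Q 72.0.6.59: descend 01001 ; hops seen [H2] ; pick H2
  add 0.0.0.0/0 -> H5 at depth 0
  Q 72.28.213.222: descend 01001 ; hops seen [H5,H2] ; pick H2
  Q 23.250.45.96: descend 0001011111111010001011010110 ; hops seen [H5,H5] ; pick H5
  - 72.0.0.0/5 clear@5
  add 23.250.45.110/32 -> H5 at depth 32
  add 23.240.0.0/12 -> H4 at depth 12
  Q 44.247.182.197: descend 00 ; hops seen [H5] ; pick H5
  Q 23.242.4.128: descend 000101111111 ; hops seen [H5,H4] ; pick H4
  Q 23.250.45.96: descend 0001011111111010001011010110 ; hops seen [H5,H4,H5] ; pick H5
  Q 23.250.45.110: descend 00010111111110100010110101101110 ; hops seen [H5,H4,H5,H5] ; pick H5
  add 23.240.0.0/12 -> H4 at depth 12
  Q 23.240.0.65: descend 000101111111 ; hops seen [H5,H4] ; pick H4
  Q 23.240.0.1: descend 000101111111 ; hops seen [H5,H4] ; pick H4

== LOOKUPS ==
["H2","H2","H5","H5","H4","H5","H5","H4","H4"]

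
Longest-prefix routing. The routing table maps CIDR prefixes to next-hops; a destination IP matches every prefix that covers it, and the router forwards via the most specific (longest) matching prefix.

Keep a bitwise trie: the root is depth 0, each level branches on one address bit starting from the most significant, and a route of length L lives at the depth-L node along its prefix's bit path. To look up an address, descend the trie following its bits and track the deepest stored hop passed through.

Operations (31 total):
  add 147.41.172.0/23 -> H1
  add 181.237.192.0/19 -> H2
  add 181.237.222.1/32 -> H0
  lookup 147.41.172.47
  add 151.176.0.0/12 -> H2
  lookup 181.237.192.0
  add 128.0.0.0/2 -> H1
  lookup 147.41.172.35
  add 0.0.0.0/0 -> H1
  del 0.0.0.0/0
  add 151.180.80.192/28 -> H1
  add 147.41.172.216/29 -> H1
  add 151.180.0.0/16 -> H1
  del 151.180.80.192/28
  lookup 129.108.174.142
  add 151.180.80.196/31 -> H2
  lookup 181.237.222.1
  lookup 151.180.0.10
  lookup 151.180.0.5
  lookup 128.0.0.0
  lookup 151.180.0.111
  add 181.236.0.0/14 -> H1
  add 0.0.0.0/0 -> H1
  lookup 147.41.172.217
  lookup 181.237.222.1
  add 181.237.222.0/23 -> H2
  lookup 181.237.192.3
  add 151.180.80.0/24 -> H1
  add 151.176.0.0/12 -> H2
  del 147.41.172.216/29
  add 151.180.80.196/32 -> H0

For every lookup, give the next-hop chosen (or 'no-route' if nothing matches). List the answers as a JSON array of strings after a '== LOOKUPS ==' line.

Process each operation:
  add 147.41.172.0/23 -> H1 at depth 23
  add 181.237.192.0/19 -> H2 at depth 19
  add 181.237.222.1/32 -> H0 at depth 32
  lookup 147.41.172.47: bits 10010011001010011010110 walk d0:-→d1:-→d2:-→d3:-→d4:-→d5:-→d6:-→d7:-→d8:-→d9:-→d10:-→d11:-→d12:-→d13:-→d14:-→d15:-→d16:-→d17:-→d18:-→d19:-→d20:-→d21:-→d22:-→d23:H1 -> H1
  add 151.176.0.0/12 -> H2 at depth 12
  lookup 181.237.192.0: bits 1011010111101101110 walk d0:-→d1:-→d2:-→d3:-→d4:-→d5:-→d6:-→d7:-→d8:-→d9:-→d10:-→d11:-→d12:-→d13:-→d14:-→d15:-→d16:-→d17:-→d18:-→d19:H2 -> H2
  add 128.0.0.0/2 -> H1 at depth 2
  lookup 147.41.172.35: bits 10010011001010011010110 walk d0:-→d1:-→d2:H1→d3:-→d4:-→d5:-→d6:-→d7:-→d8:-→d9:-→d10:-→d11:-→d12:-→d13:-→d14:-→d15:-→d16:-→d17:-→d18:-→d19:-→d20:-→d21:-→d22:-→d23:H1 -> H1
  add 0.0.0.0/0 -> H1 at depth 0
  del 0.0.0.0/0 (clear depth 0)
  add 151.180.80.192/28 -> H1 at depth 28
  add 147.41.172.216/29 -> H1 at depth 29
  add 151.180.0.0/16 -> H1 at depth 16
  del 151.180.80.192/28 (clear depth 28)
  lookup 129.108.174.142: bits 100 walk d0:-→d1:-→d2:H1→d3:- -> H1
  add 151.180.80.196/31 -> H2 at depth 31
  lookup 181.237.222.1: bits 10110101111011011101111000000001 walk d0:-→d1:-→d2:H1→d3:-→d4:-→d5:-→d6:-→d7:-→d8:-→d9:-→d10:-→d11:-→d12:-→d13:-→d14:-→d15:-→d16:-→d17:-→d18:-→d19:H2→d20:-→d21:-→d22:-→d23:-→d24:-→d25:-→d26:-→d27:-→d28:-→d29:-→d30:-→d31:-→d32:H0 -> H0
  lookup 151.180.0.10: bits 10010111101101000 walk d0:-→d1:-→d2:H1→d3:-→d4:-→d5:-→d6:-→d7:-→d8:-→d9:-→d10:-→d11:-→d12:H2→d13:-→d14:-→d15:-→d16:H1→d17:- -> H1
  lookup 151.180.0.5: bits 10010111101101000 walk d0:-→d1:-→d2:H1→d3:-→d4:-→d5:-→d6:-→d7:-→d8:-→d9:-→d10:-→d11:-→d12:H2→d13:-→d14:-→d15:-→d16:H1→d17:- -> H1
  lookup 128.0.0.0: bits 100 walk d0:-→d1:-→d2:H1→d3:- -> H1
  lookup 151.180.0.111: bits 10010111101101000 walk d0:-→d1:-→d2:H1→d3:-→d4:-→d5:-→d6:-→d7:-→d8:-→d9:-→d10:-→d11:-→d12:H2→d13:-→d14:-→d15:-→d16:H1→d17:- -> H1
  add 181.236.0.0/14 -> H1 at depth 14
  add 0.0.0.0/0 -> H1 at depth 0
  lookup 147.41.172.217: bits 10010011001010011010110011011 walk d0:H1→d1:-→d2:H1→d3:-→d4:-→d5:-→d6:-→d7:-→d8:-→d9:-→d10:-→d11:-→d12:-→d13:-→d14:-→d15:-→d16:-→d17:-→d18:-→d19:-→d20:-→d21:-→d22:-→d23:H1→d24:-→d25:-→d26:-→d27:-→d28:-→d29:H1 -> H1
  lookup 181.237.222.1: bits 10110101111011011101111000000001 walk d0:H1→d1:-→d2:H1→d3:-→d4:-→d5:-→d6:-→d7:-→d8:-→d9:-→d10:-→d11:-→d12:-→d13:-→d14:H1→d15:-→d16:-→d17:-→d18:-→d19:H2→d20:-→d21:-→d22:-→d23:-→d24:-→d25:-→d26:-→d27:-→d28:-→d29:-→d30:-→d31:-→d32:H0 -> H0
  add 181.237.222.0/23 -> H2 at depth 23
  lookup 181.237.192.3: bits 1011010111101101110 walk d0:H1→d1:-→d2:H1→d3:-→d4:-→d5:-→d6:-→d7:-→d8:-→d9:-→d10:-→d11:-→d12:-→d13:-→d14:H1→d15:-→d16:-→d17:-→d18:-→d19:H2 -> H2
  add 151.180.80.0/24 -> H1 at depth 24
  add 151.176.0.0/12 -> H2 at depth 12
  del 147.41.172.216/29 (clear depth 29)
  add 151.180.80.196/32 -> H0 at depth 32

== LOOKUPS ==
["H1","H2","H1","H1","H0","H1","H1","H1","H1","H1","H0","H2"]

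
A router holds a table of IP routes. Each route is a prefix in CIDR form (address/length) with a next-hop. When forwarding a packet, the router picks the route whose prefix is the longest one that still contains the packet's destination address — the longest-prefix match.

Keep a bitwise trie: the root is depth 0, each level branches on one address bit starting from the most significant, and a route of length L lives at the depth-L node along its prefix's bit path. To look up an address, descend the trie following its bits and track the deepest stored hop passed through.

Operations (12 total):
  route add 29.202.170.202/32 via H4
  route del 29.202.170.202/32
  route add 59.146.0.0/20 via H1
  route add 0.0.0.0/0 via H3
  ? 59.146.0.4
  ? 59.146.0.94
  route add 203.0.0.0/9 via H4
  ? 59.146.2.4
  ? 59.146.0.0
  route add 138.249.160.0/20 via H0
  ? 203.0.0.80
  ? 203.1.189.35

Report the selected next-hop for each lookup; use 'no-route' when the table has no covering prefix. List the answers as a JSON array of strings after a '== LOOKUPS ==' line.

Process each operation:
  add 29.202.170.202/32 -> H4 at depth 32
  del 29.202.170.202/32 (clear depth 32)
  add 59.146.0.0/20 -> H1 at depth 20
  add 0.0.0.0/0 -> H3 at depth 0
  lookup 59.146.0.4: bits 00111011100100100000 walk d0:H3→d1:-→d2:-→d3:-→d4:-→d5:-→d6:-→d7:-→d8:-→d9:-→d10:-→d11:-→d12:-→d13:-→d14:-→d15:-→d16:-→d17:-→d18:-→d19:-→d20:H1 -> H1
  lookup 59.146.0.94: bits 00111011100100100000 walk d0:H3→d1:-→d2:-→d3:-→d4:-→d5:-→d6:-→d7:-→d8:-→d9:-→d10:-→d11:-→d12:-→d13:-→d14:-→d15:-→d16:-→d17:-→d18:-→d19:-→d20:H1 -> H1
  add 203.0.0.0/9 -> H4 at depth 9
  lookup 59.146.2.4: bits 00111011100100100000 walk d0:H3→d1:-→d2:-→d3:-→d4:-→d5:-→d6:-→d7:-→d8:-→d9:-→d10:-→d11:-→d12:-→d13:-→d14:-→d15:-→d16:-→d17:-→d18:-→d19:-→d20:H1 -> H1
  lookup 59.146.0.0: bits 00111011100100100000 walk d0:H3→d1:-→d2:-→d3:-→d4:-→d5:-→d6:-→d7:-→d8:-→d9:-→d10:-→d11:-→d12:-→d13:-→d14:-→d15:-→d16:-→d17:-→d18:-→d19:-→d20:H1 -> H1
  add 138.249.160.0/20 -> H0 at depth 20
  lookup 203.0.0.80: bits 110010110 walk d0:H3→d1:-→d2:-→d3:-→d4:-→d5:-→d6:-→d7:-→d8:-→d9:H4 -> H4
  lookup 203.1.189.35: bits 110010110 walk d0:H3→d1:-→d2:-→d3:-→d4:-→d5:-→d6:-→d7:-→d8:-→d9:H4 -> H4

== LOOKUPS ==
["H1","H1","H1","H1","H4","H4"]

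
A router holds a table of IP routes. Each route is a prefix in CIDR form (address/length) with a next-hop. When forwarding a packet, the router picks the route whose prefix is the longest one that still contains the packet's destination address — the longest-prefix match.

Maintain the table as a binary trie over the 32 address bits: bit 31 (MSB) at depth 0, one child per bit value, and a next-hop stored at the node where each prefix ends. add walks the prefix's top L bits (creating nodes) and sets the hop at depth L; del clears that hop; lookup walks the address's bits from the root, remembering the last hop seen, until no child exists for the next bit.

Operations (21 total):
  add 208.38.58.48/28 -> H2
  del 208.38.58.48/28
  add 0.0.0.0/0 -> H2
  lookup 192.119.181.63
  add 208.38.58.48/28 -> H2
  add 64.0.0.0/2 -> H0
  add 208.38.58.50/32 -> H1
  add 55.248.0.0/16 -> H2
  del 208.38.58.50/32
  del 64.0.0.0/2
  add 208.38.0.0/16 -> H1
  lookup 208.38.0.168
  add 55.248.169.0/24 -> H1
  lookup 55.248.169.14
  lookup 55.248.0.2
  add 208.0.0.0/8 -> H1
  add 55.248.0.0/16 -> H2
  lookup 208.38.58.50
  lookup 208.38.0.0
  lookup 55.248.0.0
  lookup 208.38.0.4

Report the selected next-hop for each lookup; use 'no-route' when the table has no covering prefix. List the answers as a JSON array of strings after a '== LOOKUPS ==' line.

Trace:
  + 208.38.58.48/28 (H2) depth=28
  del 208.38.58.48/28 (clear depth 28)
  + 0.0.0.0/0 (H2) depth=0
  ? 192.119.181.63  path d0:H2→d1:-→d2:-→d3:-  best=H2
  + 208.38.58.48/28 (H2) depth=28
  + 64.0.0.0/2 (H0) depth=2
  + 208.38.58.50/32 (H1) depth=32
  + 55.248.0.0/16 (H2) depth=16
  del 208.38.58.50/32 (clear depth 32)
  del 64.0.0.0/2 (clear depth 2)
  + 208.38.0.0/16 (H1) depth=16
  ? 208.38.0.168  path d0:H2→d1:-→d2:-→d3:-→d4:-→d5:-→d6:-→d7:-→d8:-→d9:-→d10:-→d11:-→d12:-→d13:-→d14:-→d15:-→d16:H1→d17:-→d18:-  best=H1
  + 55.248.169.0/24 (H1) depth=24
  ? 55.248.169.14  path d0:H2→d1:-→d2:-→d3:-→d4:-→d5:-→d6:-→d7:-→d8:-→d9:-→d10:-→d11:-→d12:-→d13:-→d14:-→d15:-→d16:H2→d17:-→d18:-→d19:-→d20:-→d21:-→d22:-→d23:-→d24:H1  best=H1
  ? 55.248.0.2  path d0:H2→d1:-→d2:-→d3:-→d4:-→d5:-→d6:-→d7:-→d8:-→d9:-→d10:-→d11:-→d12:-→d13:-→d14:-→d15:-→d16:H2  best=H2
  + 208.0.0.0/8 (H1) depth=8
  + 55.248.0.0/16 (H2) depth=16
  ? 208.38.58.50  path d0:H2→d1:-→d2:-→d3:-→d4:-→d5:-→d6:-→d7:-→d8:H1→d9:-→d10:-→d11:-→d12:-→d13:-→d14:-→d15:-→d16:H1→d17:-→d18:-→d19:-→d20:-→d21:-→d22:-→d23:-→d24:-→d25:-→d26:-→d27:-→d28:H2→d29:-→d30:-→d31:-→d32:-  best=H2
  ? 208.38.0.0  path d0:H2→d1:-→d2:-→d3:-→d4:-→d5:-→d6:-→d7:-→d8:H1→d9:-→d10:-→d11:-→d12:-→d13:-→d14:-→d15:-→d16:H1→d17:-→d18:-  best=H1
  ? 55.248.0.0  path d0:H2→d1:-→d2:-→d3:-→d4:-→d5:-→d6:-→d7:-→d8:-→d9:-→d10:-→d11:-→d12:-→d13:-→d14:-→d15:-→d16:H2  best=H2
  ? 208.38.0.4  path d0:H2→d1:-→d2:-→d3:-→d4:-→d5:-→d6:-→d7:-→d8:H1→d9:-→d10:-→d11:-→d12:-→d13:-→d14:-→d15:-→d16:H1→d17:-→d18:-  best=H1

== LOOKUPS ==
["H2","H1","H1","H2","H2","H1","H2","H1"]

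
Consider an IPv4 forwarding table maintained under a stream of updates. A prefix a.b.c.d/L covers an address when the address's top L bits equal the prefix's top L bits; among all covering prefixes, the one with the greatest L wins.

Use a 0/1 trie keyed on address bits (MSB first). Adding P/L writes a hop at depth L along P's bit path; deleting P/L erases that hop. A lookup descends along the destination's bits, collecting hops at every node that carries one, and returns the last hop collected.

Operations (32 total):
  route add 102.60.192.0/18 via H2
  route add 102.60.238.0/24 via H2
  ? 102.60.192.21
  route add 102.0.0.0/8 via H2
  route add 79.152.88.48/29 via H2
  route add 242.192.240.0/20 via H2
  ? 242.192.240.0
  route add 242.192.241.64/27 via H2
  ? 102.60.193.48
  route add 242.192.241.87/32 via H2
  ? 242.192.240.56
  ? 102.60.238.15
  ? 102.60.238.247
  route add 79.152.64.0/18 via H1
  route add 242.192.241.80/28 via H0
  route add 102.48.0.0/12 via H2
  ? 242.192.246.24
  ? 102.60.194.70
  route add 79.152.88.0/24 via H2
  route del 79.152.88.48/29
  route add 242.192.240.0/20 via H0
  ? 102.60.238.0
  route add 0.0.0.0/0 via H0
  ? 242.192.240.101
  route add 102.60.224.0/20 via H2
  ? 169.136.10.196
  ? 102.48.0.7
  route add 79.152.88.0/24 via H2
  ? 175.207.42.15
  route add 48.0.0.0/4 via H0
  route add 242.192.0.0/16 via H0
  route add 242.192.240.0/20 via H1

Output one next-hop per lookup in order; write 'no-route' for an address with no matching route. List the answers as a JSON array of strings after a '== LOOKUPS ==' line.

Process each operation:
  add 102.60.192.0/18 -> H2 at depth 18
  add 102.60.238.0/24 -> H2 at depth 24
  ? 102.60.192.21  path d0:-→d1:-→d2:-→d3:-→d4:-→d5:-→d6:-→d7:-→d8:-→d9:-→d10:-→d11:-→d12:-→d13:-→d14:-→d15:-→d16:-→d17:-→d18:H2  best=H2
  add 102.0.0.0/8 -> H2 at depth 8
  add 79.152.88.48/29 -> H2 at depth 29
  add 242.192.240.0/20 -> H2 at depth 20
  ? 242.192.240.0  path d0:-→d1:-→d2:-→d3:-→d4:-→d5:-→d6:-→d7:-→d8:-→d9:-→d10:-→d11:-→d12:-→d13:-→d14:-→d15:-→d16:-→d17:-→d18:-→d19:-→d20:H2  best=H2
  add 242.192.241.64/27 -> H2 at depth 27
  ? 102.60.193.48  path d0:-→d1:-→d2:-→d3:-→d4:-→d5:-→d6:-→d7:-→d8:H2→d9:-→d10:-→d11:-→d12:-→d13:-→d14:-→d15:-→d16:-→d17:-→d18:H2  best=H2
  add 242.192.241.87/32 -> H2 at depth 32
  ? 242.192.240.56  path d0:-→d1:-→d2:-→d3:-→d4:-→d5:-→d6:-→d7:-→d8:-→d9:-→d10:-→d11:-→d12:-→d13:-→d14:-→d15:-→d16:-→d17:-→d18:-→d19:-→d20:H2→d21:-→d22:-→d23:-  best=H2
  ? 102.60.238.15  path d0:-→d1:-→d2:-→d3:-→d4:-→d5:-→d6:-→d7:-→d8:H2→d9:-→d10:-→d11:-→d12:-→d13:-→d14:-→d15:-→d16:-→d17:-→d18:H2→d19:-→d20:-→d21:-→d22:-→d23:-→d24:H2  best=H2
  ? 102.60.238.247  path d0:-→d1:-→d2:-→d3:-→d4:-→d5:-→d6:-→d7:-→d8:H2→d9:-→d10:-→d11:-→d12:-→d13:-→d14:-→d15:-→d16:-→d17:-→d18:H2→d19:-→d20:-→d21:-→d22:-→d23:-→d24:H2  best=H2
  add 79.152.64.0/18 -> H1 at depth 18
  add 242.192.241.80/28 -> H0 at depth 28
  add 102.48.0.0/12 -> H2 at depth 12
  ? 242.192.246.24  path d0:-→d1:-→d2:-→d3:-→d4:-→d5:-→d6:-→d7:-→d8:-→d9:-→d10:-→d11:-→d12:-→d13:-→d14:-→d15:-→d16:-→d17:-→d18:-→d19:-→d20:H2→d21:-  best=H2
  ? 102.60.194.70  path d0:-→d1:-→d2:-→d3:-→d4:-→d5:-→d6:-→d7:-→d8:H2→d9:-→d10:-→d11:-→d12:H2→d13:-→d14:-→d15:-→d16:-→d17:-→d18:H2  best=H2
  add 79.152.88.0/24 -> H2 at depth 24
  - 79.152.88.48/29 clear@29
  add 242.192.240.0/20 -> H0 at depth 20
  ? 102.60.238.0  path d0:-→d1:-→d2:-→d3:-→d4:-→d5:-→d6:-→d7:-→d8:H2→d9:-→d10:-→d11:-→d12:H2→d13:-→d14:-→d15:-→d16:-→d17:-→d18:H2→d19:-→d20:-→d21:-→d22:-→d23:-→d24:H2  best=H2
  add 0.0.0.0/0 -> H0 at depth 0
  ? 242.192.240.101  path d0:H0→d1:-→d2:-→d3:-→d4:-→d5:-→d6:-→d7:-→d8:-→d9:-→d10:-→d11:-→d12:-→d13:-→d14:-→d15:-→d16:-→d17:-→d18:-→d19:-→d20:H0→d21:-→d22:-→d23:-  best=H0
  add 102.60.224.0/20 -> H2 at depth 20
  ? 169.136.10.196  path d0:H0→d1:-  best=H0
  ? 102.48.0.7  path d0:H0→d1:-→d2:-→d3:-→d4:-→d5:-→d6:-→d7:-→d8:H2→d9:-→d10:-→d11:-→d12:H2  best=H2
  add 79.152.88.0/24 -> H2 at depth 24
  ? 175.207.42.15  path d0:H0→d1:-  best=H0
  add 48.0.0.0/4 -> H0 at depth 4
  add 242.192.0.0/16 -> H0 at depth 16
  add 242.192.240.0/20 -> H1 at depth 20

== LOOKUPS ==
["H2","H2","H2","H2","H2","H2","H2","H2","H2","H0","H0","H2","H0"]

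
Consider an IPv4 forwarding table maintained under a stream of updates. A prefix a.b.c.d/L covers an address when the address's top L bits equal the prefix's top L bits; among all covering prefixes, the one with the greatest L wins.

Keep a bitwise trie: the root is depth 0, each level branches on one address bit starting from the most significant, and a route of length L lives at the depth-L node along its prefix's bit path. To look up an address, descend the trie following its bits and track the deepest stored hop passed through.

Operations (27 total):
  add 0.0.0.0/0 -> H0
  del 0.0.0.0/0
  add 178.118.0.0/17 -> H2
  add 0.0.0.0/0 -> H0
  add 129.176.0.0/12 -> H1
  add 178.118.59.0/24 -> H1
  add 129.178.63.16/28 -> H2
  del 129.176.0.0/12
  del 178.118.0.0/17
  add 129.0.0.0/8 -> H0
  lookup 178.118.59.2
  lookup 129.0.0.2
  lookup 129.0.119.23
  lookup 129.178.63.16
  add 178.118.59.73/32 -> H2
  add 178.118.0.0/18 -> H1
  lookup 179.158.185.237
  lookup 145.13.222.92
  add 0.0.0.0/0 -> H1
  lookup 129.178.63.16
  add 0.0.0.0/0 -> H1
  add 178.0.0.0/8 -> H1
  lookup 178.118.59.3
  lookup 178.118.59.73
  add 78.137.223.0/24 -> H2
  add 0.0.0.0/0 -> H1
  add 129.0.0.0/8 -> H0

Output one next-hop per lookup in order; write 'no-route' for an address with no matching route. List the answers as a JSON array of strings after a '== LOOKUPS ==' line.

Trace:
  add 0.0.0.0/0 -> H0 at depth 0
  del 0.0.0.0/0 (clear depth 0)
  add 178.118.0.0/17 -> H2 at depth 17
  add 0.0.0.0/0 -> H0 at depth 0
  add 129.176.0.0/12 -> H1 at depth 12
  add 178.118.59.0/24 -> H1 at depth 24
  add 129.178.63.16/28 -> H2 at depth 28
  del 129.176.0.0/12 (clear depth 12)
  del 178.118.0.0/17 (clear depth 17)
  add 129.0.0.0/8 -> H0 at depth 8
  lookup 178.118.59.2: bits 101100100111011000111011 walk d0:H0→d1:-→d2:-→d3:-→d4:-→d5:-→d6:-→d7:-→d8:-→d9:-→d10:-→d11:-→d12:-→d13:-→d14:-→d15:-→d16:-→d17:-→d18:-→d19:-→d20:-→d21:-→d22:-→d23:-→d24:H1 -> H1
  lookup 129.0.0.2: bits 10000001 walk d0:H0→d1:-→d2:-→d3:-→d4:-→d5:-→d6:-→d7:-→d8:H0 -> H0
  lookup 129.0.119.23: bits 10000001 walk d0:H0→d1:-→d2:-→d3:-→d4:-→d5:-→d6:-→d7:-→d8:H0 -> H0
  lookup 129.178.63.16: bits 1000000110110010001111110001 walk d0:H0→d1:-→d2:-→d3:-→d4:-→d5:-→d6:-→d7:-→d8:H0→d9:-→d10:-→d11:-→d12:-→d13:-→d14:-→d15:-→d16:-→d17:-→d18:-→d19:-→d20:-→d21:-→d22:-→d23:-→d24:-→d25:-→d26:-→d27:-→d28:H2 -> H2
  add 178.118.59.73/32 -> H2 at depth 32
  add 178.118.0.0/18 -> H1 at depth 18
  lookup 179.158.185.237: bits 1011001 walk d0:H0→d1:-→d2:-→d3:-→d4:-→d5:-→d6:-→d7:- -> H0
  lookup 145.13.222.92: bits 100 walk d0:H0→d1:-→d2:-→d3:- -> H0
  add 0.0.0.0/0 -> H1 at depth 0
  lookup 129.178.63.16: bits 1000000110110010001111110001 walk d0:H1→d1:-→d2:-→d3:-→d4:-→d5:-→d6:-→d7:-→d8:H0→d9:-→d10:-→d11:-→d12:-→d13:-→d14:-→d15:-→d16:-→d17:-→d18:-→d19:-→d20:-→d21:-→d22:-→d23:-→d24:-→d25:-→d26:-→d27:-→d28:H2 -> H2
  add 0.0.0.0/0 -> H1 at depth 0
  add 178.0.0.0/8 -> H1 at depth 8
  lookup 178.118.59.3: bits 1011001001110110001110110 walk d0:H1→d1:-→d2:-→d3:-→d4:-→d5:-→d6:-→d7:-→d8:H1→d9:-→d10:-→d11:-→d12:-→d13:-→d14:-→d15:-→d16:-→d17:-→d18:H1→d19:-→d20:-→d21:-→d22:-→d23:-→d24:H1→d25:- -> H1
  lookup 178.118.59.73: bits 10110010011101100011101101001001 walk d0:H1→d1:-→d2:-→d3:-→d4:-→d5:-→d6:-→d7:-→d8:H1→d9:-→d10:-→d11:-→d12:-→d13:-→d14:-→d15:-→d16:-→d17:-→d18:H1→d19:-→d20:-→d21:-→d22:-→d23:-→d24:H1→d25:-→d26:-→d27:-→d28:-→d29:-→d30:-→d31:-→d32:H2 -> H2
  add 78.137.223.0/24 -> H2 at depth 24
  add 0.0.0.0/0 -> H1 at depth 0
  add 129.0.0.0/8 -> H0 at depth 8

== LOOKUPS ==
["H1","H0","H0","H2","H0","H0","H2","H1","H2"]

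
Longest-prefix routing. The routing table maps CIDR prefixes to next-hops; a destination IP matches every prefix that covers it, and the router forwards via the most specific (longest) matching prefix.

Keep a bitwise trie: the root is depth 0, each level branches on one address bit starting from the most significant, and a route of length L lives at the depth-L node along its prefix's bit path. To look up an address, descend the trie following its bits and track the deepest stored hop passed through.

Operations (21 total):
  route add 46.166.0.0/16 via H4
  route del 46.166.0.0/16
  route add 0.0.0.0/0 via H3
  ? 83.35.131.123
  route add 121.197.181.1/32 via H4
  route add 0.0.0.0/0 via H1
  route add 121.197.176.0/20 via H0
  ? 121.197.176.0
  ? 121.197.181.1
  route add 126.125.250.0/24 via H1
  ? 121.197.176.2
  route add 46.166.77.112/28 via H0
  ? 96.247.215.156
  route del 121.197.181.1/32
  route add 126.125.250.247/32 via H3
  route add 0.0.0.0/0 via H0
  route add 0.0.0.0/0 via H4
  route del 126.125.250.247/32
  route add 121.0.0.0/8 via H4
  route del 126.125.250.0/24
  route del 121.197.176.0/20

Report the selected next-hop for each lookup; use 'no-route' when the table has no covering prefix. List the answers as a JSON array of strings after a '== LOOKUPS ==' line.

Process each operation:
  add 46.166.0.0/16 -> H4 at depth 16
  del 46.166.0.0/16 (clear depth 16)
  add 0.0.0.0/0 -> H3 at depth 0
  ? 83.35.131.123  path d0:H3→d1:-  best=H3
  add 121.197.181.1/32 -> H4 at depth 32
  add 0.0.0.0/0 -> H1 at depth 0
  add 121.197.176.0/20 -> H0 at depth 20
  ? 121.197.176.0  path d0:H1→d1:-→d2:-→d3:-→d4:-→d5:-→d6:-→d7:-→d8:-→d9:-→d10:-→d11:-→d12:-→d13:-→d14:-→d15:-→d16:-→d17:-→d18:-→d19:-→d20:H0→d21:-  best=H0
  ? 121.197.181.1  path d0:H1→d1:-→d2:-→d3:-→d4:-→d5:-→d6:-→d7:-→d8:-→d9:-→d10:-→d11:-→d12:-→d13:-→d14:-→d15:-→d16:-→d17:-→d18:-→d19:-→d20:H0→d21:-→d22:-→d23:-→d24:-→d25:-→d26:-→d27:-→d28:-→d29:-→d30:-→d31:-→d32:H4  best=H4
  add 126.125.250.0/24 -> H1 at depth 24
  ? 121.197.176.2  path d0:H1→d1:-→d2:-→d3:-→d4:-→d5:-→d6:-→d7:-→d8:-→d9:-→d10:-→d11:-→d12:-→d13:-→d14:-→d15:-→d16:-→d17:-→d18:-→d19:-→d20:H0→d21:-  best=H0
  add 46.166.77.112/28 -> H0 at depth 28
  ? 96.247.215.156  path d0:H1→d1:-→d2:-→d3:-  best=H1
  del 121.197.181.1/32 (clear depth 32)
  add 126.125.250.247/32 -> H3 at depth 32
  add 0.0.0.0/0 -> H0 at depth 0
  add 0.0.0.0/0 -> H4 at depth 0
  del 126.125.250.247/32 (clear depth 32)
  add 121.0.0.0/8 -> H4 at depth 8
  del 126.125.250.0/24 (clear depth 24)
  del 121.197.176.0/20 (clear depth 20)

== LOOKUPS ==
["H3","H0","H4","H0","H1"]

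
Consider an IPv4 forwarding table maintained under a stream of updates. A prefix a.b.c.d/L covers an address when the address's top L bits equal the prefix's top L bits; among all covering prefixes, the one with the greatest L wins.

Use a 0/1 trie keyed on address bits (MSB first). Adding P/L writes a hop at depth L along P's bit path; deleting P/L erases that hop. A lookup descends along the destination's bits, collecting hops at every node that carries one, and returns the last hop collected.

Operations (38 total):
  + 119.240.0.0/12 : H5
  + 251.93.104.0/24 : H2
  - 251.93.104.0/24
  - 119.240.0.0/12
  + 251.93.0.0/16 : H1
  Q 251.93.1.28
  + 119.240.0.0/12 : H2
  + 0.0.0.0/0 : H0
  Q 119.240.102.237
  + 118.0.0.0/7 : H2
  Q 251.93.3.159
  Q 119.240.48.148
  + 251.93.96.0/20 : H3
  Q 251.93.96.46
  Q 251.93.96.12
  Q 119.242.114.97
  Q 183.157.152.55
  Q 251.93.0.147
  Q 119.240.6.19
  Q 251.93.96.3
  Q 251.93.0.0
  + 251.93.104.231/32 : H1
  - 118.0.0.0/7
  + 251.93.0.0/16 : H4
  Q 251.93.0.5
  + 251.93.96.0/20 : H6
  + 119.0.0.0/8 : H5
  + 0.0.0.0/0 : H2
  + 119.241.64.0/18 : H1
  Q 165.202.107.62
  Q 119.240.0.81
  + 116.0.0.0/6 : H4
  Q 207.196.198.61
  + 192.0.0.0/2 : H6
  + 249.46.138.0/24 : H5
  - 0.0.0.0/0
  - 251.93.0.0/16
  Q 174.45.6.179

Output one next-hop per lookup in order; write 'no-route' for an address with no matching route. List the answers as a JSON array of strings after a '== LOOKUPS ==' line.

Apply in order:
  + 119.240.0.0/12 (H5) depth=12
  + 251.93.104.0/24 (H2) depth=24
  del 251.93.104.0/24 (clear depth 24)
  del 119.240.0.0/12 (clear depth 12)
  + 251.93.0.0/16 (H1) depth=16
  Q 251.93.1.28: descend 11111011010111010 ; hops seen [H1] ; pick H1
  + 119.240.0.0/12 (H2) depth=12
  + 0.0.0.0/0 (H0) depth=0
  Q 119.240.102.237: descend 011101111111 ; hops seen [H0,H2] ; pick H2
  + 118.0.0.0/7 (H2) depth=7
  Q 251.93.3.159: descend 11111011010111010 ; hops seen [H0,H1] ; pick H1
  Q 119.240.48.148: descend 011101111111 ; hops seen [H0,H2,H2] ; pick H2
  + 251.93.96.0/20 (H3) depth=20
  Q 251.93.96.46: descend 11111011010111010110 ; hops seen [H0,H1,H3] ; pick H3
  Q 251.93.96.12: descend 11111011010111010110 ; hops seen [H0,H1,H3] ; pick H3
  Q 119.242.114.97: descend 011101111111 ; hops seen [H0,H2,H2] ; pick H2
  Q 183.157.152.55: descend 1 ; hops seen [H0] ; pick H0
  Q 251.93.0.147: descend 11111011010111010 ; hops seen [H0,H1] ; pick H1
  Q 119.240.6.19: descend 011101111111 ; hops seen [H0,H2,H2] ; pick H2
  Q 251.93.96.3: descend 11111011010111010110 ; hops seen [H0,H1,H3] ; pick H3
  Q 251.93.0.0: descend 11111011010111010 ; hops seen [H0,H1] ; pick H1
  + 251.93.104.231/32 (H1) depth=32
  del 118.0.0.0/7 (clear depth 7)
  + 251.93.0.0/16 (H4) depth=16
  Q 251.93.0.5: descend 11111011010111010 ; hops seen [H0,H4] ; pick H4
  + 251.93.96.0/20 (H6) depth=20
  + 119.0.0.0/8 (H5) depth=8
  + 0.0.0.0/0 (H2) depth=0
  + 119.241.64.0/18 (H1) depth=18
  Q 165.202.107.62: descend 1 ; hops seen [H2] ; pick H2
  Q 119.240.0.81: descend 011101111111000 ; hops seen [H2,H5,H2] ; pick H2
  + 116.0.0.0/6 (H4) depth=6
  Q 207.196.198.61: descend 11 ; hops seen [H2] ; pick H2
  + 192.0.0.0/2 (H6) depth=2
  + 249.46.138.0/24 (H5) depth=24
  del 0.0.0.0/0 (clear depth 0)
  del 251.93.0.0/16 (clear depth 16)
  Q 174.45.6.179: descend 1 ; hops seen [∅] ; pick no-route

== LOOKUPS ==
["H1","H2","H1","H2","H3","H3","H2","H0","H1","H2","H3","H1","H4","H2","H2","H2","no-route"]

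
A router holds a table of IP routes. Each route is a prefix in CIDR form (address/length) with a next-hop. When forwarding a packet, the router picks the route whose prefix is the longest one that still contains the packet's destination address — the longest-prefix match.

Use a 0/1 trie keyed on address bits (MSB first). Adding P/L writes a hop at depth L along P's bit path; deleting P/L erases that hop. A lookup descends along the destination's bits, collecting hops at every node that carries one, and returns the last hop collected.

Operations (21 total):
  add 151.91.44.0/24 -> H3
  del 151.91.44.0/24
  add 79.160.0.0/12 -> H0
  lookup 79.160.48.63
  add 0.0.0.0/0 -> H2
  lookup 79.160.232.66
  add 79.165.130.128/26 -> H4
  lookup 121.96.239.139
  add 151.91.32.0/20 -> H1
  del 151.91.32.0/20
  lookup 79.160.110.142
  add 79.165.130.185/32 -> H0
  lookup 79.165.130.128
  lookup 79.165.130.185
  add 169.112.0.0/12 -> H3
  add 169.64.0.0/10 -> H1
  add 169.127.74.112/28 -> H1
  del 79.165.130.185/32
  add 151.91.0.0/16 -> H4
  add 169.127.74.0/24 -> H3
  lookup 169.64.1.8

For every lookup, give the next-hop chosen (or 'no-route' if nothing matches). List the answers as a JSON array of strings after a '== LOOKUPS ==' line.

Trace:
  + 151.91.44.0/24 (H3) depth=24
  del 151.91.44.0/24 (clear depth 24)
  + 79.160.0.0/12 (H0) depth=12
  lookup 79.160.48.63: bits 010011111010 walk d0:-→d1:-→d2:-→d3:-→d4:-→d5:-→d6:-→d7:-→d8:-→d9:-→d10:-→d11:-→d12:H0 -> H0
  + 0.0.0.0/0 (H2) depth=0
  lookup 79.160.232.66: bits 010011111010 walk d0:H2→d1:-→d2:-→d3:-→d4:-→d5:-→d6:-→d7:-→d8:-→d9:-→d10:-→d11:-→d12:H0 -> H0
  + 79.165.130.128/26 (H4) depth=26
  lookup 121.96.239.139: bits 01 walk d0:H2→d1:-→d2:- -> H2
  + 151.91.32.0/20 (H1) depth=20
  del 151.91.32.0/20 (clear depth 20)
  lookup 79.160.110.142: bits 0100111110100 walk d0:H2→d1:-→d2:-→d3:-→d4:-→d5:-→d6:-→d7:-→d8:-→d9:-→d10:-→d11:-→d12:H0→d13:- -> H0
  + 79.165.130.185/32 (H0) depth=32
  lookup 79.165.130.128: bits 01001111101001011000001010 walk d0:H2→d1:-→d2:-→d3:-→d4:-→d5:-→d6:-→d7:-→d8:-→d9:-→d10:-→d11:-→d12:H0→d13:-→d14:-→d15:-→d16:-→d17:-→d18:-→d19:-→d20:-→d21:-→d22:-→d23:-→d24:-→d25:-→d26:H4 -> H4
  lookup 79.165.130.185: bits 01001111101001011000001010111001 walk d0:H2→d1:-→d2:-→d3:-→d4:-→d5:-→d6:-→d7:-→d8:-→d9:-→d10:-→d11:-→d12:H0→d13:-→d14:-→d15:-→d16:-→d17:-→d18:-→d19:-→d20:-→d21:-→d22:-→d23:-→d24:-→d25:-→d26:H4→d27:-→d28:-→d29:-→d30:-→d31:-→d32:H0 -> H0
  + 169.112.0.0/12 (H3) depth=12
  + 169.64.0.0/10 (H1) depth=10
  + 169.127.74.112/28 (H1) depth=28
  del 79.165.130.185/32 (clear depth 32)
  + 151.91.0.0/16 (H4) depth=16
  + 169.127.74.0/24 (H3) depth=24
  lookup 169.64.1.8: bits 1010100101 walk d0:H2→d1:-→d2:-→d3:-→d4:-→d5:-→d6:-→d7:-→d8:-→d9:-→d10:H1 -> H1

== LOOKUPS ==
["H0","H0","H2","H0","H4","H0","H1"]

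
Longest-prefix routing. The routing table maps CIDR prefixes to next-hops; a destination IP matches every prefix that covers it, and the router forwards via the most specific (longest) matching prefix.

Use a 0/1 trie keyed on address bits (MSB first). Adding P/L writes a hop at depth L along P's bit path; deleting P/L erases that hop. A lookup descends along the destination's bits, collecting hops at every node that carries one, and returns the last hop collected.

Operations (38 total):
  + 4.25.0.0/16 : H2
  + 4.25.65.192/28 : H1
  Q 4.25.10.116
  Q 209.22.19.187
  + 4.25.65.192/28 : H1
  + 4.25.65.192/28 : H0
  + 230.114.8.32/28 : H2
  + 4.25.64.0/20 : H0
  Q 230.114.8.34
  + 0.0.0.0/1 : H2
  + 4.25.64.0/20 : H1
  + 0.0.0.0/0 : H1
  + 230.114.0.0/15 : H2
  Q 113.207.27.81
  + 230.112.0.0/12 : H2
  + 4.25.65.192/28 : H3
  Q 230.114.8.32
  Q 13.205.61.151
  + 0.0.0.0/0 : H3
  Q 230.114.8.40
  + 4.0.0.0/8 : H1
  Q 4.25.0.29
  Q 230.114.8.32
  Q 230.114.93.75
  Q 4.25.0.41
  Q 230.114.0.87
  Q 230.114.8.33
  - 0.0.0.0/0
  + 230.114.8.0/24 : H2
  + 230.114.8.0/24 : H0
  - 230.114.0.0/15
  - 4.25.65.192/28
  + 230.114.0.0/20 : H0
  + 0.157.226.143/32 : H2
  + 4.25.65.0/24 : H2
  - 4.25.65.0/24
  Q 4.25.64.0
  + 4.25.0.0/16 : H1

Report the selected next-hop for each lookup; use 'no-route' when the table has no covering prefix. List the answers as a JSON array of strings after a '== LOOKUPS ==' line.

Trace:
  add 4.25.0.0/16 -> H2 at depth 16
  add 4.25.65.192/28 -> H1 at depth 28
  lookup 4.25.10.116: bits 00000100000110010 walk d0:-→d1:-→d2:-→d3:-→d4:-→d5:-→d6:-→d7:-→d8:-→d9:-→d10:-→d11:-→d12:-→d13:-→d14:-→d15:-→d16:H2→d17:- -> H2
  lookup 209.22.19.187: bits ε walk d0:- -> no-route
  add 4.25.65.192/28 -> H1 at depth 28
  add 4.25.65.192/28 -> H0 at depth 28
  add 230.114.8.32/28 -> H2 at depth 28
  add 4.25.64.0/20 -> H0 at depth 20
  lookup 230.114.8.34: bits 1110011001110010000010000010 walk d0:-→d1:-→d2:-→d3:-→d4:-→d5:-→d6:-→d7:-→d8:-→d9:-→d10:-→d11:-→d12:-→d13:-→d14:-→d15:-→d16:-→d17:-→d18:-→d19:-→d20:-→d21:-→d22:-→d23:-→d24:-→d25:-→d26:-→d27:-→d28:H2 -> H2
  add 0.0.0.0/1 -> H2 at depth 1
  add 4.25.64.0/20 -> H1 at depth 20
  add 0.0.0.0/0 -> H1 at depth 0
  add 230.114.0.0/15 -> H2 at depth 15
  lookup 113.207.27.81: bits 0 walk d0:H1→d1:H2 -> H2
  add 230.112.0.0/12 -> H2 at depth 12
  add 4.25.65.192/28 -> H3 at depth 28
  lookup 230.114.8.32: bits 1110011001110010000010000010 walk d0:H1→d1:-→d2:-→d3:-→d4:-→d5:-→d6:-→d7:-→d8:-→d9:-→d10:-→d11:-→d12:H2→d13:-→d14:-→d15:H2→d16:-→d17:-→d18:-→d19:-→d20:-→d21:-→d22:-→d23:-→d24:-→d25:-→d26:-→d27:-→d28:H2 -> H2
  lookup 13.205.61.151: bits 0000 walk d0:H1→d1:H2→d2:-→d3:-→d4:- -> H2
  add 0.0.0.0/0 -> H3 at depth 0
  lookup 230.114.8.40: bits 1110011001110010000010000010 walk d0:H3→d1:-→d2:-→d3:-→d4:-→d5:-→d6:-→d7:-→d8:-→d9:-→d10:-→d11:-→d12:H2→d13:-→d14:-→d15:H2→d16:-→d17:-→d18:-→d19:-→d20:-→d21:-→d22:-→d23:-→d24:-→d25:-→d26:-→d27:-→d28:H2 -> H2
  add 4.0.0.0/8 -> H1 at depth 8
  lookup 4.25.0.29: bits 00000100000110010 walk d0:H3→d1:H2→d2:-→d3:-→d4:-→d5:-→d6:-→d7:-→d8:H1→d9:-→d10:-→d11:-→d12:-→d13:-→d14:-→d15:-→d16:H2→d17:- -> H2
  lookup 230.114.8.32: bits 1110011001110010000010000010 walk d0:H3→d1:-→d2:-→d3:-→d4:-→d5:-→d6:-→d7:-→d8:-→d9:-→d10:-→d11:-→d12:H2→d13:-→d14:-→d15:H2→d16:-→d17:-→d18:-→d19:-→d20:-→d21:-→d22:-→d23:-→d24:-→d25:-→d26:-→d27:-→d28:H2 -> H2
  lookup 230.114.93.75: bits 11100110011100100 walk d0:H3→d1:-→d2:-→d3:-→d4:-→d5:-→d6:-→d7:-→d8:-→d9:-→d10:-→d11:-→d12:H2→d13:-→d14:-→d15:H2→d16:-→d17:- -> H2
  lookup 4.25.0.41: bits 00000100000110010 walk d0:H3→d1:H2→d2:-→d3:-→d4:-→d5:-→d6:-→d7:-→d8:H1→d9:-→d10:-→d11:-→d12:-→d13:-→d14:-→d15:-→d16:H2→d17:- -> H2
  lookup 230.114.0.87: bits 11100110011100100000 walk d0:H3→d1:-→d2:-→d3:-→d4:-→d5:-→d6:-→d7:-→d8:-→d9:-→d10:-→d11:-→d12:H2→d13:-→d14:-→d15:H2→d16:-→d17:-→d18:-→d19:-→d20:- -> H2
  lookup 230.114.8.33: bits 1110011001110010000010000010 walk d0:H3→d1:-→d2:-→d3:-→d4:-→d5:-→d6:-→d7:-→d8:-→d9:-→d10:-→d11:-→d12:H2→d13:-→d14:-→d15:H2→d16:-→d17:-→d18:-→d19:-→d20:-→d21:-→d22:-→d23:-→d24:-→d25:-→d26:-→d27:-→d28:H2 -> H2
  - 0.0.0.0/0 clear@0
  add 230.114.8.0/24 -> H2 at depth 24
  add 230.114.8.0/24 -> H0 at depth 24
  - 230.114.0.0/15 clear@15
  - 4.25.65.192/28 clear@28
  add 230.114.0.0/20 -> H0 at depth 20
  add 0.157.226.143/32 -> H2 at depth 32
  add 4.25.65.0/24 -> H2 at depth 24
  - 4.25.65.0/24 clear@24
  lookup 4.25.64.0: bits 00000100000110010100000 walk d0:-→d1:H2→d2:-→d3:-→d4:-→d5:-→d6:-→d7:-→d8:H1→d9:-→d10:-→d11:-→d12:-→d13:-→d14:-→d15:-→d16:H2→d17:-→d18:-→d19:-→d20:H1→d21:-→d22:-→d23:- -> H1
  add 4.25.0.0/16 -> H1 at depth 16

== LOOKUPS ==
["H2","no-route","H2","H2","H2","H2","H2","H2","H2","H2","H2","H2","H2","H1"]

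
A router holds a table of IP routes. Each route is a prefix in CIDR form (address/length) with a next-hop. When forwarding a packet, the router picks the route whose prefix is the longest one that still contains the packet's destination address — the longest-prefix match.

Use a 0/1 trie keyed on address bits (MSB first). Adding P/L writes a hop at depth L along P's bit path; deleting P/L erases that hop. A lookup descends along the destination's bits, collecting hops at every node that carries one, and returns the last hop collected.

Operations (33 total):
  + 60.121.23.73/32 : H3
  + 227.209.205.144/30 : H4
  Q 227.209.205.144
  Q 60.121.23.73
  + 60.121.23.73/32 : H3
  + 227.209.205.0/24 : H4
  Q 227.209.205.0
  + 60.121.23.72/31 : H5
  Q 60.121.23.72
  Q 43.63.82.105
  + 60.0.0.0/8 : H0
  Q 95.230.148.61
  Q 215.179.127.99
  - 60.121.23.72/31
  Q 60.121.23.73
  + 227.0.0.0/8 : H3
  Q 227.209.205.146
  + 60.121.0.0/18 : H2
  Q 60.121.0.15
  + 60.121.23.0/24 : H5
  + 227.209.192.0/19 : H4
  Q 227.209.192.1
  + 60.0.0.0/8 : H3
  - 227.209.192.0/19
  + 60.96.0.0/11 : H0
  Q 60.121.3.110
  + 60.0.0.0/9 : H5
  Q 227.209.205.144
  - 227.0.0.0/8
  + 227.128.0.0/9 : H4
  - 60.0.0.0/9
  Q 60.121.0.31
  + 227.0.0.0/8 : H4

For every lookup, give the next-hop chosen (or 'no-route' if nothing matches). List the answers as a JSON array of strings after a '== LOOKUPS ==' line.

Trace:
  add 60.121.23.73/32 -> H3 at depth 32
  add 227.209.205.144/30 -> H4 at depth 30
  ? 227.209.205.144  path d0:-→d1:-→d2:-→d3:-→d4:-→d5:-→d6:-→d7:-→d8:-→d9:-→d10:-→d11:-→d12:-→d13:-→d14:-→d15:-→d16:-→d17:-→d18:-→d19:-→d20:-→d21:-→d22:-→d23:-→d24:-→d25:-→d26:-→d27:-→d28:-→d29:-→d30:H4  best=H4
  ? 60.121.23.73  path d0:-→d1:-→d2:-→d3:-→d4:-→d5:-→d6:-→d7:-→d8:-→d9:-→d10:-→d11:-→d12:-→d13:-→d14:-→d15:-→d16:-→d17:-→d18:-→d19:-→d20:-→d21:-→d22:-→d23:-→d24:-→d25:-→d26:-→d27:-→d28:-→d29:-→d30:-→d31:-→d32:H3  best=H3
  add 60.121.23.73/32 -> H3 at depth 32
  add 227.209.205.0/24 -> H4 at depth 24
  ? 227.209.205.0  path d0:-→d1:-→d2:-→d3:-→d4:-→d5:-→d6:-→d7:-→d8:-→d9:-→d10:-→d11:-→d12:-→d13:-→d14:-→d15:-→d16:-→d17:-→d18:-→d19:-→d20:-→d21:-→d22:-→d23:-→d24:H4  best=H4
  add 60.121.23.72/31 -> H5 at depth 31
  ? 60.121.23.72  path d0:-→d1:-→d2:-→d3:-→d4:-→d5:-→d6:-→d7:-→d8:-→d9:-→d10:-→d11:-→d12:-→d13:-→d14:-→d15:-→d16:-→d17:-→d18:-→d19:-→d20:-→d21:-→d22:-→d23:-→d24:-→d25:-→d26:-→d27:-→d28:-→d29:-→d30:-→d31:H5  best=H5
  ? 43.63.82.105  path d0:-→d1:-→d2:-→d3:-  best=no-route
  add 60.0.0.0/8 -> H0 at depth 8
  ? 95.230.148.61  path d0:-→d1:-  best=no-route
  ? 215.179.127.99  path d0:-→d1:-→d2:-  best=no-route
  - 60.121.23.72/31 clear@31
  ? 60.121.23.73  path d0:-→d1:-→d2:-→d3:-→d4:-→d5:-→d6:-→d7:-→d8:H0→d9:-→d10:-→d11:-→d12:-→d13:-→d14:-→d15:-→d16:-→d17:-→d18:-→d19:-→d20:-→d21:-→d22:-→d23:-→d24:-→d25:-→d26:-→d27:-→d28:-→d29:-→d30:-→d31:-→d32:H3  best=H3
  add 227.0.0.0/8 -> H3 at depth 8
  ? 227.209.205.146  path d0:-→d1:-→d2:-→d3:-→d4:-→d5:-→d6:-→d7:-→d8:H3→d9:-→d10:-→d11:-→d12:-→d13:-→d14:-→d15:-→d16:-→d17:-→d18:-→d19:-→d20:-→d21:-→d22:-→d23:-→d24:H4→d25:-→d26:-→d27:-→d28:-→d29:-→d30:H4  best=H4
  add 60.121.0.0/18 -> H2 at depth 18
  ? 60.121.0.15  path d0:-→d1:-→d2:-→d3:-→d4:-→d5:-→d6:-→d7:-→d8:H0→d9:-→d10:-→d11:-→d12:-→d13:-→d14:-→d15:-→d16:-→d17:-→d18:H2→d19:-  best=H2
  add 60.121.23.0/24 -> H5 at depth 24
  add 227.209.192.0/19 -> H4 at depth 19
  ? 227.209.192.1  path d0:-→d1:-→d2:-→d3:-→d4:-→d5:-→d6:-→d7:-→d8:H3→d9:-→d10:-→d11:-→d12:-→d13:-→d14:-→d15:-→d16:-→d17:-→d18:-→d19:H4→d20:-  best=H4
  add 60.0.0.0/8 -> H3 at depth 8
  - 227.209.192.0/19 clear@19
  add 60.96.0.0/11 -> H0 at depth 11
  ? 60.121.3.110  path d0:-→d1:-→d2:-→d3:-→d4:-→d5:-→d6:-→d7:-→d8:H3→d9:-→d10:-→d11:H0→d12:-→d13:-→d14:-→d15:-→d16:-→d17:-→d18:H2→d19:-  best=H2
  add 60.0.0.0/9 -> H5 at depth 9
  ? 227.209.205.144  path d0:-→d1:-→d2:-→d3:-→d4:-→d5:-→d6:-→d7:-→d8:H3→d9:-→d10:-→d11:-→d12:-→d13:-→d14:-→d15:-→d16:-→d17:-→d18:-→d19:-→d20:-→d21:-→d22:-→d23:-→d24:H4→d25:-→d26:-→d27:-→d28:-→d29:-→d30:H4  best=H4
  - 227.0.0.0/8 clear@8
  add 227.128.0.0/9 -> H4 at depth 9
  - 60.0.0.0/9 clear@9
  ? 60.121.0.31  path d0:-→d1:-→d2:-→d3:-→d4:-→d5:-→d6:-→d7:-→d8:H3→d9:-→d10:-→d11:H0→d12:-→d13:-→d14:-→d15:-→d16:-→d17:-→d18:H2→d19:-  best=H2
  add 227.0.0.0/8 -> H4 at depth 8

== LOOKUPS ==
["H4","H3","H4","H5","no-route","no-route","no-route","H3","H4","H2","H4","H2","H4","H2"]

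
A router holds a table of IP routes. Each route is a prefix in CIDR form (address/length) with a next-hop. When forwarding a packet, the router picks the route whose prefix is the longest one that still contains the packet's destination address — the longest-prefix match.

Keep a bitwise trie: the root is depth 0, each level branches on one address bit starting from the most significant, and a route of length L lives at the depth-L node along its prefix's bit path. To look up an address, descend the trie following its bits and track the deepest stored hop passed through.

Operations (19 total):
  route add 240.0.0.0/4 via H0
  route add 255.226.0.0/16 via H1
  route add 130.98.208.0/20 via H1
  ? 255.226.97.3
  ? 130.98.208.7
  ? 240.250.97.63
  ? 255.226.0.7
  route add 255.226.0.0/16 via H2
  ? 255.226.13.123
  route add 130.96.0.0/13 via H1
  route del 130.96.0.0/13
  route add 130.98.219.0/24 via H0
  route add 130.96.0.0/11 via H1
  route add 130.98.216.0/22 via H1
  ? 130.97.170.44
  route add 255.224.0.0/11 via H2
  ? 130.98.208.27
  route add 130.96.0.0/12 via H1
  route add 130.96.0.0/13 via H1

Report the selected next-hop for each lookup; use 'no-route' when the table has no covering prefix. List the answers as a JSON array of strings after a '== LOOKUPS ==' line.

Apply in order:
  + 240.0.0.0/4 (H0) depth=4
  + 255.226.0.0/16 (H1) depth=16
  + 130.98.208.0/20 (H1) depth=20
  Q 255.226.97.3: descend 1111111111100010 ; hops seen [H0,H1] ; pick H1
  Q 130.98.208.7: descend 10000010011000101101 ; hops seen [H1] ; pick H1
  Q 240.250.97.63: descend 1111 ; hops seen [H0] ; pick H0
  Q 255.226.0.7: descend 1111111111100010 ; hops seen [H0,H1] ; pick H1
  + 255.226.0.0/16 (H2) depth=16
  Q 255.226.13.123: descend 1111111111100010 ; hops seen [H0,H2] ; pick H2
  + 130.96.0.0/13 (H1) depth=13
  - 130.96.0.0/13 clear@13
  + 130.98.219.0/24 (H0) depth=24
  + 130.96.0.0/11 (H1) depth=11
  + 130.98.216.0/22 (H1) depth=22
  Q 130.97.170.44: descend 10000010011000 ; hops seen [H1] ; pick H1
  + 255.224.0.0/11 (H2) depth=11
  Q 130.98.208.27: descend 10000010011000101101 ; hops seen [H1,H1] ; pick H1
  + 130.96.0.0/12 (H1) depth=12
  + 130.96.0.0/13 (H1) depth=13

== LOOKUPS ==
["H1","H1","H0","H1","H2","H1","H1"]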